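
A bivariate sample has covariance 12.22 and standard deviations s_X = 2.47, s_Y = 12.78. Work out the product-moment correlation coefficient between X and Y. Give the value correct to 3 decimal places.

0.387

r = Cov(X,Y) / (s_X · s_Y) = 12.22 / (2.47 × 12.78)
  = 12.22 / 31.5666 ≈ 0.387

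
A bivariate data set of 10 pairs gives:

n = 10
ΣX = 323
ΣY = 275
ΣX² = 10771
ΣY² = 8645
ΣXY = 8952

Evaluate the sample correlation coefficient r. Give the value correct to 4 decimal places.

r = (nΣXY − ΣXΣY) / √[(nΣX² − (ΣX)²)(nΣY² − (ΣY)²)]
Numerator: 10×8952 − 323×275 = 695
Denominator: √[(107710 − 104329)(86450 − 75625)] = √[3381 × 10825] = 6049.7376
r = 695 / 6049.7376 ≈ 0.1149

0.1149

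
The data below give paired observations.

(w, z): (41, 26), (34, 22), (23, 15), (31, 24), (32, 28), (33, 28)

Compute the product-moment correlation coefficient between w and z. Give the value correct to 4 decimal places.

n = 6, Σw = 194, Σz = 143, Σw² = 6440, Σz² = 3529, Σwz = 4723
nΣwz − ΣwΣz = 28338 − 27742 = 596
nΣw² − (Σw)² = 38640 − 37636 = 1004; nΣz² − (Σz)² = 21174 − 20449 = 725
r = 596 / √(1004 × 725) = 596 / 853.1706 ≈ 0.6986

0.6986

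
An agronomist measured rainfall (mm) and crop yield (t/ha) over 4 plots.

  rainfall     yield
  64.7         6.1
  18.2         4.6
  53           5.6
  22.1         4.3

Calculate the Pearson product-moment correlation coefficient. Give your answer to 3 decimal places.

n = 4, Σx = 158, Σy = 20.6, Σx² = 7814.74, Σy² = 108.22, Σxy = 870.22
nΣxy − ΣxΣy = 3480.88 − 3254.8 = 226.08
nΣx² − (Σx)² = 31258.96 − 24964 = 6294.96; nΣy² − (Σy)² = 432.88 − 424.36 = 8.52
r = 226.08 / √(6294.96 × 8.52) = 226.08 / 231.5881 ≈ 0.976

0.976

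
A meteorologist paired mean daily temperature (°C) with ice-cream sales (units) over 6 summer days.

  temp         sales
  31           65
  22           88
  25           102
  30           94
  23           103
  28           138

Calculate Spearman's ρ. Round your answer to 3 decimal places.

Rank temp: 6, 1, 3, 5, 2, 4
Rank sales: 1, 2, 4, 3, 5, 6
d = rank(temp) − rank(sales): 5, -1, -1, 2, -3, -2; Σd² = 44
ρ = 1 − 6Σd² / [n(n²−1)] = 1 − 6×44 / (6×35) = 1 − 264/210 ≈ -0.257

-0.257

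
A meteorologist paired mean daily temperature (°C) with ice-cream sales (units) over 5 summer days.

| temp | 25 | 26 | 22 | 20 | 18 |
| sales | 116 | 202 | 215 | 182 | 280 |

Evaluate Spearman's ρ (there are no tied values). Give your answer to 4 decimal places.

Rank temp: 4, 5, 3, 2, 1
Rank sales: 1, 3, 4, 2, 5
d = rank(temp) − rank(sales): 3, 2, -1, 0, -4; Σd² = 30
ρ = 1 − 6Σd² / [n(n²−1)] = 1 − 6×30 / (5×24) = 1 − 180/120 ≈ -0.5000

-0.5000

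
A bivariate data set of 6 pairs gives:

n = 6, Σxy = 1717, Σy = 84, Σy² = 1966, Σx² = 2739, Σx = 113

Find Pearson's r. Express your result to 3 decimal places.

0.194

r = (nΣxy − ΣxΣy) / √[(nΣx² − (Σx)²)(nΣy² − (Σy)²)]
Numerator: 6×1717 − 113×84 = 810
Denominator: √[(16434 − 12769)(11796 − 7056)] = √[3665 × 4740] = 4167.9851
r = 810 / 4167.9851 ≈ 0.194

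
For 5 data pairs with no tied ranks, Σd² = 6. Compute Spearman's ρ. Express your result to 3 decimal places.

0.700

ρ = 1 − 6Σd² / [n(n²−1)] = 1 − 6×6 / (5×24)
  = 1 − 36/120 = 1 − 0.3000 ≈ 0.700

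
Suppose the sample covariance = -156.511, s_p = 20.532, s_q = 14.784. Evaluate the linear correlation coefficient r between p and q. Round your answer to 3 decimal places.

-0.516

r = Cov(p,q) / (s_p · s_q) = -156.511 / (20.532 × 14.784)
  = -156.511 / 303.5451 ≈ -0.516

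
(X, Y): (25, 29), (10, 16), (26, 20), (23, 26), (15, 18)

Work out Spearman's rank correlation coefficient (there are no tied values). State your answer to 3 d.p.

0.700

Rank X: 4, 1, 5, 3, 2
Rank Y: 5, 1, 3, 4, 2
d = rank(X) − rank(Y): -1, 0, 2, -1, 0; Σd² = 6
ρ = 1 − 6Σd² / [n(n²−1)] = 1 − 6×6 / (5×24) = 1 − 36/120 ≈ 0.700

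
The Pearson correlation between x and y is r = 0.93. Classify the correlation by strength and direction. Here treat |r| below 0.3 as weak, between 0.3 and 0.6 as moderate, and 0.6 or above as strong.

r = 0.93 > 0 so the relationship is positive.
|r| = 0.93, which falls in the strong range.

strong positive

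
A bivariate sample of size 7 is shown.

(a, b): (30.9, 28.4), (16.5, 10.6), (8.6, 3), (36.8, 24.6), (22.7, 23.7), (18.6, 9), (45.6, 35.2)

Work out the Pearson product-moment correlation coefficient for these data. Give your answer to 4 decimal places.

n = 7, Σa = 179.7, Σb = 134.5, Σa² = 5595.87, Σb² = 3414.81, Σab = 4294.05
nΣab − ΣaΣb = 30058.35 − 24169.65 = 5888.7
nΣa² − (Σa)² = 39171.09 − 32292.09 = 6879; nΣb² − (Σb)² = 23903.67 − 18090.25 = 5813.42
r = 5888.7 / √(6879 × 5813.42) = 5888.7 / 6323.8055 ≈ 0.9312

0.9312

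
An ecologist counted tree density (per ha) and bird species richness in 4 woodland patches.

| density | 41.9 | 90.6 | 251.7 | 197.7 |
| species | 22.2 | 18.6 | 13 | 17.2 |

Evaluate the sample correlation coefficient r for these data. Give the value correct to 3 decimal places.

n = 4, Σx = 581.9, Σy = 71, Σx² = 112402.15, Σy² = 1303.64, Σxy = 9287.88
nΣxy − ΣxΣy = 37151.52 − 41314.9 = -4163.38
nΣx² − (Σx)² = 449608.6 − 338607.61 = 111000.99; nΣy² − (Σy)² = 5214.56 − 5041 = 173.56
r = -4163.38 / √(111000.99 × 173.56) = -4163.38 / 4389.2291 ≈ -0.949

-0.949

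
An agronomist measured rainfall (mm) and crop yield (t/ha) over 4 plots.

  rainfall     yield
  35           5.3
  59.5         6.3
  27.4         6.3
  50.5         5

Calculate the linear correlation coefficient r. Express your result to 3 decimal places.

-0.052

n = 4, Σx = 172.4, Σy = 22.9, Σx² = 8066.26, Σy² = 132.47, Σxy = 985.47
nΣxy − ΣxΣy = 3941.88 − 3947.96 = -6.08
nΣx² − (Σx)² = 32265.04 − 29721.76 = 2543.28; nΣy² − (Σy)² = 529.88 − 524.41 = 5.47
r = -6.08 / √(2543.28 × 5.47) = -6.08 / 117.9480 ≈ -0.052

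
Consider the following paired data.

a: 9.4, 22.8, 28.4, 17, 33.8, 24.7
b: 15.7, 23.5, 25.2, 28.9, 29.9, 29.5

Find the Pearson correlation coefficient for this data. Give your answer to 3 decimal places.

n = 6, Σa = 136.1, Σb = 152.7, Σa² = 3456.29, Σb² = 4033.25, Σab = 3629.63
nΣab − ΣaΣb = 21777.78 − 20782.47 = 995.31
nΣa² − (Σa)² = 20737.74 − 18523.21 = 2214.53; nΣb² − (Σb)² = 24199.5 − 23317.29 = 882.21
r = 995.31 / √(2214.53 × 882.21) = 995.31 / 1397.7412 ≈ 0.712

0.712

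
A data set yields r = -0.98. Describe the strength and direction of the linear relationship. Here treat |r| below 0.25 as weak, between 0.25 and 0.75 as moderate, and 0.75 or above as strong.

r = -0.98 < 0 so the relationship is negative.
|r| = 0.98, which falls in the strong range.

strong negative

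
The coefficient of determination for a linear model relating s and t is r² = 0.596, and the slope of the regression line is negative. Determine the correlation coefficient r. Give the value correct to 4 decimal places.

|r| = √0.596 = 0.7720
The association is negative, so r = −0.7720.

-0.7720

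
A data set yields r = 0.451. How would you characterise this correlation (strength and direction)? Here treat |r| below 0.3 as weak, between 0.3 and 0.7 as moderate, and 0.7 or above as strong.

r = 0.451 > 0 so the relationship is positive.
|r| = 0.451, which falls in the moderate range.

moderate positive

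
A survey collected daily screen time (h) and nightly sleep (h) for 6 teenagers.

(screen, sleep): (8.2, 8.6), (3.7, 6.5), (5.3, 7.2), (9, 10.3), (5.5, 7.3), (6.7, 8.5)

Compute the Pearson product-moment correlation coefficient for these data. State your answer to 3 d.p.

n = 6, Σx = 38.4, Σy = 48.4, Σx² = 265.16, Σy² = 399.68, Σxy = 322.53
nΣxy − ΣxΣy = 1935.18 − 1858.56 = 76.62
nΣx² − (Σx)² = 1590.96 − 1474.56 = 116.4; nΣy² − (Σy)² = 2398.08 − 2342.56 = 55.52
r = 76.62 / √(116.4 × 55.52) = 76.62 / 80.3899 ≈ 0.953

0.953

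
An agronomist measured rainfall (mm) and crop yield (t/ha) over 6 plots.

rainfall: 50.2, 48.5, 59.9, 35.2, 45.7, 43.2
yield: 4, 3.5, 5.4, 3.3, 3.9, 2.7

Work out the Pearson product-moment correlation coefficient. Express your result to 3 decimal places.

n = 6, Σx = 282.7, Σy = 22.8, Σx² = 13654.07, Σy² = 90.8, Σxy = 1105.04
nΣxy − ΣxΣy = 6630.24 − 6445.56 = 184.68
nΣx² − (Σx)² = 81924.42 − 79919.29 = 2005.13; nΣy² − (Σy)² = 544.8 − 519.84 = 24.96
r = 184.68 / √(2005.13 × 24.96) = 184.68 / 223.7142 ≈ 0.826

0.826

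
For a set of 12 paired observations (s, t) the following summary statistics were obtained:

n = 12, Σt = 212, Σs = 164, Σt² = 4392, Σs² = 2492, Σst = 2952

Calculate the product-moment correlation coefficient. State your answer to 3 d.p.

r = (nΣst − ΣsΣt) / √[(nΣs² − (Σs)²)(nΣt² − (Σt)²)]
Numerator: 12×2952 − 164×212 = 656
Denominator: √[(29904 − 26896)(52704 − 44944)] = √[3008 × 7760] = 4831.3642
r = 656 / 4831.3642 ≈ 0.136

0.136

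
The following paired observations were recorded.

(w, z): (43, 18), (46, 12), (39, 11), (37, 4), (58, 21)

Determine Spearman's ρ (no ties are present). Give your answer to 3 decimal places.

Rank w: 3, 4, 2, 1, 5
Rank z: 4, 3, 2, 1, 5
d = rank(w) − rank(z): -1, 1, 0, 0, 0; Σd² = 2
ρ = 1 − 6Σd² / [n(n²−1)] = 1 − 6×2 / (5×24) = 1 − 12/120 ≈ 0.900

0.900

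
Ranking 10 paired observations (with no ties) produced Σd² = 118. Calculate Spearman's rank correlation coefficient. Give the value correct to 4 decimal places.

0.2848

ρ = 1 − 6Σd² / [n(n²−1)] = 1 − 6×118 / (10×99)
  = 1 − 708/990 = 1 − 0.71515 ≈ 0.2848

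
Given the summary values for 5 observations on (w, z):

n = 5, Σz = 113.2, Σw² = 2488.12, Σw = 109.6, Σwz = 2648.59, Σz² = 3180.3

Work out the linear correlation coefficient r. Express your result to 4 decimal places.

r = (nΣwz − ΣwΣz) / √[(nΣw² − (Σw)²)(nΣz² − (Σz)²)]
Numerator: 5×2648.59 − 109.6×113.2 = 836.23
Denominator: √[(12440.6 − 12012.16)(15901.5 − 12814.24)] = √[428.44 × 3087.26] = 1150.0894
r = 836.23 / 1150.0894 ≈ 0.7271

0.7271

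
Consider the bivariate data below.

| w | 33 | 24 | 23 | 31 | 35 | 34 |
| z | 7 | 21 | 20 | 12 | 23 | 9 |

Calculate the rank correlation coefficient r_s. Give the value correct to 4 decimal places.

Rank w: 4, 2, 1, 3, 6, 5
Rank z: 1, 5, 4, 3, 6, 2
d = rank(w) − rank(z): 3, -3, -3, 0, 0, 3; Σd² = 36
ρ = 1 − 6Σd² / [n(n²−1)] = 1 − 6×36 / (6×35) = 1 − 216/210 ≈ -0.0286

-0.0286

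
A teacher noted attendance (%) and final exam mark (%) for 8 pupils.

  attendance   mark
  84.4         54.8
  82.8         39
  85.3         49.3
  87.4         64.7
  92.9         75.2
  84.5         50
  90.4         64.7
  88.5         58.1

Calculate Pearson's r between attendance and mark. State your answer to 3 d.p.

n = 8, Σx = 696.2, Σy = 455.8, Σx² = 60669.12, Σy² = 26857.36, Σxy = 39916.2
nΣxy − ΣxΣy = 319329.6 − 317327.96 = 2001.64
nΣx² − (Σx)² = 485352.96 − 484694.44 = 658.52; nΣy² − (Σy)² = 214858.88 − 207753.64 = 7105.24
r = 2001.64 / √(658.52 × 7105.24) = 2001.64 / 2163.0864 ≈ 0.925

0.925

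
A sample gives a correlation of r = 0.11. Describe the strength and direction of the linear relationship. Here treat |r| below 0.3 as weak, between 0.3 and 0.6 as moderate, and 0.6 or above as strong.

r = 0.11 > 0 so the relationship is positive.
|r| = 0.11, which falls in the weak range.

weak positive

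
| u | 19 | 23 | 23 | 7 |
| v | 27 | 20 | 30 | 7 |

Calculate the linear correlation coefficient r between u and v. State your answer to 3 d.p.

n = 4, Σu = 72, Σv = 84, Σu² = 1468, Σv² = 2078, Σuv = 1712
nΣuv − ΣuΣv = 6848 − 6048 = 800
nΣu² − (Σu)² = 5872 − 5184 = 688; nΣv² − (Σv)² = 8312 − 7056 = 1256
r = 800 / √(688 × 1256) = 800 / 929.5849 ≈ 0.861

0.861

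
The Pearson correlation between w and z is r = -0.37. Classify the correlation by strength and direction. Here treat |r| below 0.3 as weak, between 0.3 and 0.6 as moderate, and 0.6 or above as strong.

r = -0.37 < 0 so the relationship is negative.
|r| = 0.37, which falls in the moderate range.

moderate negative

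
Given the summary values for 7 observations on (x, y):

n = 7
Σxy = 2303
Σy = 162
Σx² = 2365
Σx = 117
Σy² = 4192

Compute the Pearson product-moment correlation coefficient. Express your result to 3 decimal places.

-0.950

r = (nΣxy − ΣxΣy) / √[(nΣx² − (Σx)²)(nΣy² − (Σy)²)]
Numerator: 7×2303 − 117×162 = -2833
Denominator: √[(16555 − 13689)(29344 − 26244)] = √[2866 × 3100] = 2980.7046
r = -2833 / 2980.7046 ≈ -0.950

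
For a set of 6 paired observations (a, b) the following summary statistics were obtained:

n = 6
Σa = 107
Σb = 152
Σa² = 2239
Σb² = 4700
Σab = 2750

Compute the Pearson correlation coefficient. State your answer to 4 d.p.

r = (nΣab − ΣaΣb) / √[(nΣa² − (Σa)²)(nΣb² − (Σb)²)]
Numerator: 6×2750 − 107×152 = 236
Denominator: √[(13434 − 11449)(28200 − 23104)] = √[1985 × 5096] = 3180.4968
r = 236 / 3180.4968 ≈ 0.0742

0.0742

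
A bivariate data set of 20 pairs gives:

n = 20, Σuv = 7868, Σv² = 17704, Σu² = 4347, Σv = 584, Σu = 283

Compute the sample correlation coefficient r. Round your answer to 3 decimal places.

-0.838

r = (nΣuv − ΣuΣv) / √[(nΣu² − (Σu)²)(nΣv² − (Σv)²)]
Numerator: 20×7868 − 283×584 = -7912
Denominator: √[(86940 − 80089)(354080 − 341056)] = √[6851 × 13024] = 9446.0269
r = -7912 / 9446.0269 ≈ -0.838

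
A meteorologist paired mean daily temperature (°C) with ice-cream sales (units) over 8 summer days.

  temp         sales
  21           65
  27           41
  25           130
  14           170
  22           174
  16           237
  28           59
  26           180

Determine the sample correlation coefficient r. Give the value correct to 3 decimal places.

-0.620

n = 8, Σx = 179, Σy = 1056, Σx² = 4191, Σy² = 174032, Σxy = 22054
nΣxy − ΣxΣy = 176432 − 189024 = -12592
nΣx² − (Σx)² = 33528 − 32041 = 1487; nΣy² − (Σy)² = 1392256 − 1115136 = 277120
r = -12592 / √(1487 × 277120) = -12592 / 20299.6906 ≈ -0.620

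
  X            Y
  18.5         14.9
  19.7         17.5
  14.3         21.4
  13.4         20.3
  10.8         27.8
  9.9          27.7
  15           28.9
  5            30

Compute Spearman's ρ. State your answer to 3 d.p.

Rank X: 7, 8, 5, 4, 3, 2, 6, 1
Rank Y: 1, 2, 4, 3, 6, 5, 7, 8
d = rank(X) − rank(Y): 6, 6, 1, 1, -3, -3, -1, -7; Σd² = 142
ρ = 1 − 6Σd² / [n(n²−1)] = 1 − 6×142 / (8×63) = 1 − 852/504 ≈ -0.690

-0.690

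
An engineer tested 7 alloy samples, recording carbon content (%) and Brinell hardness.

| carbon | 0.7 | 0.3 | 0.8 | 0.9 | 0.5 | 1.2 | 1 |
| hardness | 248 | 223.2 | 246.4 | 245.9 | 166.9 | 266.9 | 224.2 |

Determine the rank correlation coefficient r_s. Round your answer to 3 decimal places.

Rank carbon: 3, 1, 4, 5, 2, 7, 6
Rank hardness: 6, 2, 5, 4, 1, 7, 3
d = rank(carbon) − rank(hardness): -3, -1, -1, 1, 1, 0, 3; Σd² = 22
ρ = 1 − 6Σd² / [n(n²−1)] = 1 − 6×22 / (7×48) = 1 − 132/336 ≈ 0.607

0.607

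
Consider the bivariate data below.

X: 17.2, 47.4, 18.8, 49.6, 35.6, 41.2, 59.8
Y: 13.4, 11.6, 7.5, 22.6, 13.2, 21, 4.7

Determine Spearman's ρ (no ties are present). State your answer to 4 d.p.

Rank X: 1, 5, 2, 6, 3, 4, 7
Rank Y: 5, 3, 2, 7, 4, 6, 1
d = rank(X) − rank(Y): -4, 2, 0, -1, -1, -2, 6; Σd² = 62
ρ = 1 − 6Σd² / [n(n²−1)] = 1 − 6×62 / (7×48) = 1 − 372/336 ≈ -0.1071

-0.1071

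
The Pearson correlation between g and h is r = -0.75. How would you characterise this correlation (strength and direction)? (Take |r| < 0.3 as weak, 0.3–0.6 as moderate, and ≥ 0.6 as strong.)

r = -0.75 < 0 so the relationship is negative.
|r| = 0.75, which falls in the strong range.

strong negative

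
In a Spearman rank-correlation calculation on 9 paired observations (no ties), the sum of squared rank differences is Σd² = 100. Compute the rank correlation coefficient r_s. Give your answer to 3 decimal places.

ρ = 1 − 6Σd² / [n(n²−1)] = 1 − 6×100 / (9×80)
  = 1 − 600/720 = 1 − 0.8333 ≈ 0.167

0.167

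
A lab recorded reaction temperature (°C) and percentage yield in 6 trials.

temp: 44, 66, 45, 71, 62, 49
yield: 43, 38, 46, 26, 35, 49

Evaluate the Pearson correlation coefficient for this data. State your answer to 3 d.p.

-0.874

n = 6, Σx = 337, Σy = 237, Σx² = 19603, Σy² = 9711, Σxy = 12887
nΣxy − ΣxΣy = 77322 − 79869 = -2547
nΣx² − (Σx)² = 117618 − 113569 = 4049; nΣy² − (Σy)² = 58266 − 56169 = 2097
r = -2547 / √(4049 × 2097) = -2547 / 2913.8897 ≈ -0.874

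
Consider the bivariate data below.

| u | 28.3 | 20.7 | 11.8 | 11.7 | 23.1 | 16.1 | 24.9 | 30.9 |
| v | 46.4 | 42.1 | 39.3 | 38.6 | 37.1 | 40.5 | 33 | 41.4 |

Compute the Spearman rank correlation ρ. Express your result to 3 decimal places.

0.286

Rank u: 7, 4, 2, 1, 5, 3, 6, 8
Rank v: 8, 7, 4, 3, 2, 5, 1, 6
d = rank(u) − rank(v): -1, -3, -2, -2, 3, -2, 5, 2; Σd² = 60
ρ = 1 − 6Σd² / [n(n²−1)] = 1 − 6×60 / (8×63) = 1 − 360/504 ≈ 0.286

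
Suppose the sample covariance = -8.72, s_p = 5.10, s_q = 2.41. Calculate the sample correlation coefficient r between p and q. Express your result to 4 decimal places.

r = Cov(p,q) / (s_p · s_q) = -8.72 / (5.10 × 2.41)
  = -8.72 / 12.2910 ≈ -0.7095

-0.7095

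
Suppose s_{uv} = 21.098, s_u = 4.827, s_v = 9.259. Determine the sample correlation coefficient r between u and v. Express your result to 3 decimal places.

0.472

r = Cov(u,v) / (s_u · s_v) = 21.098 / (4.827 × 9.259)
  = 21.098 / 44.6932 ≈ 0.472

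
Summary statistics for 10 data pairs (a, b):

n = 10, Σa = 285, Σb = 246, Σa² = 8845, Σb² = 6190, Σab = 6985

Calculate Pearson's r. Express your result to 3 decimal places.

-0.082

r = (nΣab − ΣaΣb) / √[(nΣa² − (Σa)²)(nΣb² − (Σb)²)]
Numerator: 10×6985 − 285×246 = -260
Denominator: √[(88450 − 81225)(61900 − 60516)] = √[7225 × 1384] = 3162.1828
r = -260 / 3162.1828 ≈ -0.082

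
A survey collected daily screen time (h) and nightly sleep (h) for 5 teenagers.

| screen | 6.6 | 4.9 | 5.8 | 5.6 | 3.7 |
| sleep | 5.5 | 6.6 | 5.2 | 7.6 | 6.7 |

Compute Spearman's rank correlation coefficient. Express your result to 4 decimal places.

Rank screen: 5, 2, 4, 3, 1
Rank sleep: 2, 3, 1, 5, 4
d = rank(screen) − rank(sleep): 3, -1, 3, -2, -3; Σd² = 32
ρ = 1 − 6Σd² / [n(n²−1)] = 1 − 6×32 / (5×24) = 1 − 192/120 ≈ -0.6000

-0.6000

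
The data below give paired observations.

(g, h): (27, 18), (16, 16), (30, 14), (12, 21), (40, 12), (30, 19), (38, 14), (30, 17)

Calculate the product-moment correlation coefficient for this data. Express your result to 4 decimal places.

-0.7223

n = 8, Σg = 223, Σh = 131, Σg² = 6873, Σh² = 2207, Σgh = 3506
nΣgh − ΣgΣh = 28048 − 29213 = -1165
nΣg² − (Σg)² = 54984 − 49729 = 5255; nΣh² − (Σh)² = 17656 − 17161 = 495
r = -1165 / √(5255 × 495) = -1165 / 1612.8314 ≈ -0.7223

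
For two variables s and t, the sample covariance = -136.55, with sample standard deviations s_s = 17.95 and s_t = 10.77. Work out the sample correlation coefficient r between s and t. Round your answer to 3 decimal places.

r = Cov(s,t) / (s_s · s_t) = -136.55 / (17.95 × 10.77)
  = -136.55 / 193.3215 ≈ -0.706

-0.706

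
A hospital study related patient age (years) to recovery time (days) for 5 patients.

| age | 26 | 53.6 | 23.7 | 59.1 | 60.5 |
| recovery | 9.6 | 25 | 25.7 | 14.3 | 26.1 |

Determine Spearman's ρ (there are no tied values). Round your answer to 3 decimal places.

Rank age: 2, 3, 1, 4, 5
Rank recovery: 1, 3, 4, 2, 5
d = rank(age) − rank(recovery): 1, 0, -3, 2, 0; Σd² = 14
ρ = 1 − 6Σd² / [n(n²−1)] = 1 − 6×14 / (5×24) = 1 − 84/120 ≈ 0.300

0.300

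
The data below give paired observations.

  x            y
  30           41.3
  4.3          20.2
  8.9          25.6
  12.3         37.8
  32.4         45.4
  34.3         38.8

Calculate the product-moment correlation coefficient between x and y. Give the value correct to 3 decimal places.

0.864

n = 6, Σx = 122.2, Σy = 209.1, Σx² = 3375.24, Σy² = 7764.53, Σxy = 4820.44
nΣxy − ΣxΣy = 28922.64 − 25552.02 = 3370.62
nΣx² − (Σx)² = 20251.44 − 14932.84 = 5318.6; nΣy² − (Σy)² = 46587.18 − 43722.81 = 2864.37
r = 3370.62 / √(5318.6 × 2864.37) = 3370.62 / 3903.1319 ≈ 0.864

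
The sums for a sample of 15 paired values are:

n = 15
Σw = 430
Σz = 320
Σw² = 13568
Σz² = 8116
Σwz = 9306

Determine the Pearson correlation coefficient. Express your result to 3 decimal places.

r = (nΣwz − ΣwΣz) / √[(nΣw² − (Σw)²)(nΣz² − (Σz)²)]
Numerator: 15×9306 − 430×320 = 1990
Denominator: √[(203520 − 184900)(121740 − 102400)] = √[18620 × 19340] = 18976.5856
r = 1990 / 18976.5856 ≈ 0.105

0.105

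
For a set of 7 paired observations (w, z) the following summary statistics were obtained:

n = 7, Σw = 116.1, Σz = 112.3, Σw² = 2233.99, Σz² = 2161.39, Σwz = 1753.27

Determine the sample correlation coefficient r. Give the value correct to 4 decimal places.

r = (nΣwz − ΣwΣz) / √[(nΣw² − (Σw)²)(nΣz² − (Σz)²)]
Numerator: 7×1753.27 − 116.1×112.3 = -765.14
Denominator: √[(15637.93 − 13479.21)(15129.73 − 12611.29)] = √[2158.72 × 2518.44] = 2331.6532
r = -765.14 / 2331.6532 ≈ -0.3282

-0.3282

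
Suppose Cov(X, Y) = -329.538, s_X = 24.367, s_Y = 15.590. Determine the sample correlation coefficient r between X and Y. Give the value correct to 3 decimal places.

r = Cov(X,Y) / (s_X · s_Y) = -329.538 / (24.367 × 15.590)
  = -329.538 / 379.8815 ≈ -0.867

-0.867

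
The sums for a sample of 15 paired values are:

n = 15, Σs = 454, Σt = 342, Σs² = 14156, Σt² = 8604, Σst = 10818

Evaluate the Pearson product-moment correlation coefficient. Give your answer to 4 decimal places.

r = (nΣst − ΣsΣt) / √[(nΣs² − (Σs)²)(nΣt² − (Σt)²)]
Numerator: 15×10818 − 454×342 = 7002
Denominator: √[(212340 − 206116)(129060 − 116964)] = √[6224 × 12096] = 8676.7220
r = 7002 / 8676.7220 ≈ 0.8070

0.8070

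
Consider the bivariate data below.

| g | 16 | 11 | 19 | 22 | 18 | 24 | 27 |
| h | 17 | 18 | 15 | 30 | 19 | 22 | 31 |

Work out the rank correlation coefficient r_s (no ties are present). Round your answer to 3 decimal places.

0.714

Rank g: 2, 1, 4, 5, 3, 6, 7
Rank h: 2, 3, 1, 6, 4, 5, 7
d = rank(g) − rank(h): 0, -2, 3, -1, -1, 1, 0; Σd² = 16
ρ = 1 − 6Σd² / [n(n²−1)] = 1 − 6×16 / (7×48) = 1 − 96/336 ≈ 0.714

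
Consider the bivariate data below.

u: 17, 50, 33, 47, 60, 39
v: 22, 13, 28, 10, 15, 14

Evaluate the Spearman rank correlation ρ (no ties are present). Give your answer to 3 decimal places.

-0.543

Rank u: 1, 5, 2, 4, 6, 3
Rank v: 5, 2, 6, 1, 4, 3
d = rank(u) − rank(v): -4, 3, -4, 3, 2, 0; Σd² = 54
ρ = 1 − 6Σd² / [n(n²−1)] = 1 − 6×54 / (6×35) = 1 − 324/210 ≈ -0.543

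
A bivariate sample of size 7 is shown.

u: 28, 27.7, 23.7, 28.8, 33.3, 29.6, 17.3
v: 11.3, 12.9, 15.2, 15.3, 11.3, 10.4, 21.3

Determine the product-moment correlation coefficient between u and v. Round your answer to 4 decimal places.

-0.8872

n = 7, Σu = 188.4, Σv = 97.7, Σu² = 5226.76, Σv² = 1448.77, Σuv = 2527.23
nΣuv − ΣuΣv = 17690.61 − 18406.68 = -716.07
nΣu² − (Σu)² = 36587.32 − 35494.56 = 1092.76; nΣv² − (Σv)² = 10141.39 − 9545.29 = 596.1
r = -716.07 / √(1092.76 × 596.1) = -716.07 / 807.0900 ≈ -0.8872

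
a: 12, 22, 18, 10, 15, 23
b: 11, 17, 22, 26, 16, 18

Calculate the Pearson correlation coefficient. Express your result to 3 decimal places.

n = 6, Σa = 100, Σb = 110, Σa² = 1806, Σb² = 2150, Σab = 1816
nΣab − ΣaΣb = 10896 − 11000 = -104
nΣa² − (Σa)² = 10836 − 10000 = 836; nΣb² − (Σb)² = 12900 − 12100 = 800
r = -104 / √(836 × 800) = -104 / 817.8019 ≈ -0.127

-0.127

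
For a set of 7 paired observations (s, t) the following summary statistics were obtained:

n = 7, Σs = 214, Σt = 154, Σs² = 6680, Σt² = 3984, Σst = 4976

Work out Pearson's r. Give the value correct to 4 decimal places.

r = (nΣst − ΣsΣt) / √[(nΣs² − (Σs)²)(nΣt² − (Σt)²)]
Numerator: 7×4976 − 214×154 = 1876
Denominator: √[(46760 − 45796)(27888 − 23716)] = √[964 × 4172] = 2005.4446
r = 1876 / 2005.4446 ≈ 0.9355

0.9355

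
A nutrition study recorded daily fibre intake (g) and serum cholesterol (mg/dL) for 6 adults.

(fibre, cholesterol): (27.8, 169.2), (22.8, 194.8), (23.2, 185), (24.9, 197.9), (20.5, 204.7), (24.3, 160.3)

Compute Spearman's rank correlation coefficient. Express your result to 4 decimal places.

Rank fibre: 6, 2, 3, 5, 1, 4
Rank cholesterol: 2, 4, 3, 5, 6, 1
d = rank(fibre) − rank(cholesterol): 4, -2, 0, 0, -5, 3; Σd² = 54
ρ = 1 − 6Σd² / [n(n²−1)] = 1 − 6×54 / (6×35) = 1 − 324/210 ≈ -0.5429

-0.5429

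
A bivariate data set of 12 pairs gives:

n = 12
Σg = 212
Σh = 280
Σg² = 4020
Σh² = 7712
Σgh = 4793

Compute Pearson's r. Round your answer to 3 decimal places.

r = (nΣgh − ΣgΣh) / √[(nΣg² − (Σg)²)(nΣh² − (Σh)²)]
Numerator: 12×4793 − 212×280 = -1844
Denominator: √[(48240 − 44944)(92544 − 78400)] = √[3296 × 14144] = 6827.7832
r = -1844 / 6827.7832 ≈ -0.270

-0.270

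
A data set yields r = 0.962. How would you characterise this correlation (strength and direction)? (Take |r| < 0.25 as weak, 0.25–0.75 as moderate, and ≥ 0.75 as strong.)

r = 0.962 > 0 so the relationship is positive.
|r| = 0.962, which falls in the strong range.

strong positive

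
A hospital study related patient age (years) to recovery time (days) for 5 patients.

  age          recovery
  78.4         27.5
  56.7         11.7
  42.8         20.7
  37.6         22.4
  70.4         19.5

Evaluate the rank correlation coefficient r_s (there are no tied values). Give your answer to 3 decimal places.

Rank age: 5, 3, 2, 1, 4
Rank recovery: 5, 1, 3, 4, 2
d = rank(age) − rank(recovery): 0, 2, -1, -3, 2; Σd² = 18
ρ = 1 − 6Σd² / [n(n²−1)] = 1 − 6×18 / (5×24) = 1 − 108/120 ≈ 0.100

0.100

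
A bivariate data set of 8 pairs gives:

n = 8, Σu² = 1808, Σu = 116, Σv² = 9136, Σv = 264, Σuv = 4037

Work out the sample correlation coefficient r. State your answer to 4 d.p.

0.9042

r = (nΣuv − ΣuΣv) / √[(nΣu² − (Σu)²)(nΣv² − (Σv)²)]
Numerator: 8×4037 − 116×264 = 1672
Denominator: √[(14464 − 13456)(73088 − 69696)] = √[1008 × 3392] = 1849.0906
r = 1672 / 1849.0906 ≈ 0.9042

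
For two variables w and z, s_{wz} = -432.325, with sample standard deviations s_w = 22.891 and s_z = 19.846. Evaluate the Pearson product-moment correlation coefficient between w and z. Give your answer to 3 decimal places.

-0.952

r = Cov(w,z) / (s_w · s_z) = -432.325 / (22.891 × 19.846)
  = -432.325 / 454.2948 ≈ -0.952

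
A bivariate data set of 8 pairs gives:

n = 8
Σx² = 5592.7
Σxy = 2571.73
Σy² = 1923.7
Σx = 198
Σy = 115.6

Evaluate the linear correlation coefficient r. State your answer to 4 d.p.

r = (nΣxy − ΣxΣy) / √[(nΣx² − (Σx)²)(nΣy² − (Σy)²)]
Numerator: 8×2571.73 − 198×115.6 = -2314.96
Denominator: √[(44741.6 − 39204)(15389.6 − 13363.36)] = √[5537.6 × 2026.24] = 3349.7025
r = -2314.96 / 3349.7025 ≈ -0.6911

-0.6911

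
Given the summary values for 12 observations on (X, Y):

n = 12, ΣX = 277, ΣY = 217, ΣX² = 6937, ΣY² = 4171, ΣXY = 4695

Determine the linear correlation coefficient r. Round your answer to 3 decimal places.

-0.858

r = (nΣXY − ΣXΣY) / √[(nΣX² − (ΣX)²)(nΣY² − (ΣY)²)]
Numerator: 12×4695 − 277×217 = -3769
Denominator: √[(83244 − 76729)(50052 − 47089)] = √[6515 × 2963] = 4393.6255
r = -3769 / 4393.6255 ≈ -0.858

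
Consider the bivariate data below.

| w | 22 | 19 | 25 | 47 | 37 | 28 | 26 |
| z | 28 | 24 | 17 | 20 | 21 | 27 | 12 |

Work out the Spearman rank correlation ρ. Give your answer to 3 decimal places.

-0.286

Rank w: 2, 1, 3, 7, 6, 5, 4
Rank z: 7, 5, 2, 3, 4, 6, 1
d = rank(w) − rank(z): -5, -4, 1, 4, 2, -1, 3; Σd² = 72
ρ = 1 − 6Σd² / [n(n²−1)] = 1 − 6×72 / (7×48) = 1 − 432/336 ≈ -0.286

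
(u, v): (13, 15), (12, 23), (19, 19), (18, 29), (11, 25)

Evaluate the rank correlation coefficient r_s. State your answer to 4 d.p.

Rank u: 3, 2, 5, 4, 1
Rank v: 1, 3, 2, 5, 4
d = rank(u) − rank(v): 2, -1, 3, -1, -3; Σd² = 24
ρ = 1 − 6Σd² / [n(n²−1)] = 1 − 6×24 / (5×24) = 1 − 144/120 ≈ -0.2000

-0.2000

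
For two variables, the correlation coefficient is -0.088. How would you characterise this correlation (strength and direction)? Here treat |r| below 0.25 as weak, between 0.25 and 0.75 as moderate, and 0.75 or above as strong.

r = -0.088 < 0 so the relationship is negative.
|r| = 0.088, which falls in the weak range.

weak negative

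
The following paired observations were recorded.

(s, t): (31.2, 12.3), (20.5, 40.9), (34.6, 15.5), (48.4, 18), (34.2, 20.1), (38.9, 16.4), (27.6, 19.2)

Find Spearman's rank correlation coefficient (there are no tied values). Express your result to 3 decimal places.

-0.429

Rank s: 3, 1, 5, 7, 4, 6, 2
Rank t: 1, 7, 2, 4, 6, 3, 5
d = rank(s) − rank(t): 2, -6, 3, 3, -2, 3, -3; Σd² = 80
ρ = 1 − 6Σd² / [n(n²−1)] = 1 − 6×80 / (7×48) = 1 − 480/336 ≈ -0.429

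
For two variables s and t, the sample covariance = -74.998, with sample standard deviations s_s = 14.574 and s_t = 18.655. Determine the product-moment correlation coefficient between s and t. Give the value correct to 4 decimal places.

r = Cov(s,t) / (s_s · s_t) = -74.998 / (14.574 × 18.655)
  = -74.998 / 271.8780 ≈ -0.2759

-0.2759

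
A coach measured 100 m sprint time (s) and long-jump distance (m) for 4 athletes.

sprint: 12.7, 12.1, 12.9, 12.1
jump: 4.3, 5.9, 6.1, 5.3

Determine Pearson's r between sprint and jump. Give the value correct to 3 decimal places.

n = 4, Σx = 49.8, Σy = 21.6, Σx² = 620.52, Σy² = 118.6, Σxy = 268.82
nΣxy − ΣxΣy = 1075.28 − 1075.68 = -0.4
nΣx² − (Σx)² = 2482.08 − 2480.04 = 2.04; nΣy² − (Σy)² = 474.4 − 466.56 = 7.84
r = -0.4 / √(2.04 × 7.84) = -0.4 / 3.9992 ≈ -0.100

-0.100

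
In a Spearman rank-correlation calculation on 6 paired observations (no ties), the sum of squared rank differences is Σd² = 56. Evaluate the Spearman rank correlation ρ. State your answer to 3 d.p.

-0.600

ρ = 1 − 6Σd² / [n(n²−1)] = 1 − 6×56 / (6×35)
  = 1 − 336/210 = 1 − 1.6000 ≈ -0.600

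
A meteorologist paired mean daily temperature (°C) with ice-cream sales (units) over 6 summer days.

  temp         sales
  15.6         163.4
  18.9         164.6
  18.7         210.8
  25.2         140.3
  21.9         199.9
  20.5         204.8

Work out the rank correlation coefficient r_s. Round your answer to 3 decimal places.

Rank temp: 1, 3, 2, 6, 5, 4
Rank sales: 2, 3, 6, 1, 4, 5
d = rank(temp) − rank(sales): -1, 0, -4, 5, 1, -1; Σd² = 44
ρ = 1 − 6Σd² / [n(n²−1)] = 1 − 6×44 / (6×35) = 1 − 264/210 ≈ -0.257

-0.257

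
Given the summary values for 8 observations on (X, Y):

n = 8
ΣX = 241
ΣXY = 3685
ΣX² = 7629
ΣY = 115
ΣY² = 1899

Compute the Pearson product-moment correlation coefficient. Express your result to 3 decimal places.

0.733

r = (nΣXY − ΣXΣY) / √[(nΣX² − (ΣX)²)(nΣY² − (ΣY)²)]
Numerator: 8×3685 − 241×115 = 1765
Denominator: √[(61032 − 58081)(15192 − 13225)] = √[2951 × 1967] = 2409.2773
r = 1765 / 2409.2773 ≈ 0.733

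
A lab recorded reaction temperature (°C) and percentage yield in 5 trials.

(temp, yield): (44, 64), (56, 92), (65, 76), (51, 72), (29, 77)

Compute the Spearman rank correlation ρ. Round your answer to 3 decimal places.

Rank temp: 2, 4, 5, 3, 1
Rank yield: 1, 5, 3, 2, 4
d = rank(temp) − rank(yield): 1, -1, 2, 1, -3; Σd² = 16
ρ = 1 − 6Σd² / [n(n²−1)] = 1 − 6×16 / (5×24) = 1 − 96/120 ≈ 0.200

0.200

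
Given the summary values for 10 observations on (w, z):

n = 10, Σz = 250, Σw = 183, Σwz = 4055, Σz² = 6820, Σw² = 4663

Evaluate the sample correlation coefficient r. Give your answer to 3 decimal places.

r = (nΣwz − ΣwΣz) / √[(nΣw² − (Σw)²)(nΣz² − (Σz)²)]
Numerator: 10×4055 − 183×250 = -5200
Denominator: √[(46630 − 33489)(68200 − 62500)] = √[13141 × 5700] = 8654.6924
r = -5200 / 8654.6924 ≈ -0.601

-0.601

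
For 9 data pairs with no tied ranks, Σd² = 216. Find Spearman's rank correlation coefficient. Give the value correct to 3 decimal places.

ρ = 1 − 6Σd² / [n(n²−1)] = 1 − 6×216 / (9×80)
  = 1 − 1296/720 = 1 − 1.8000 ≈ -0.800

-0.800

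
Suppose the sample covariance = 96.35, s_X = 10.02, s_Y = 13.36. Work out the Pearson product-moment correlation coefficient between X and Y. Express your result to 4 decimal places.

0.7197

r = Cov(X,Y) / (s_X · s_Y) = 96.35 / (10.02 × 13.36)
  = 96.35 / 133.8672 ≈ 0.7197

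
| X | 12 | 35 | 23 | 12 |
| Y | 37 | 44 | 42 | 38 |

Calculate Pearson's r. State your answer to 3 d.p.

n = 4, ΣX = 82, ΣY = 161, ΣX² = 2042, ΣY² = 6513, ΣXY = 3406
nΣXY − ΣXΣY = 13624 − 13202 = 422
nΣX² − (ΣX)² = 8168 − 6724 = 1444; nΣY² − (ΣY)² = 26052 − 25921 = 131
r = 422 / √(1444 × 131) = 422 / 434.9299 ≈ 0.970

0.970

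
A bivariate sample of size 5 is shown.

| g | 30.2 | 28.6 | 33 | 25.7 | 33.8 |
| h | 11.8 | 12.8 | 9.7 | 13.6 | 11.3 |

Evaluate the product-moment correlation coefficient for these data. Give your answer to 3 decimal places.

n = 5, Σg = 151.3, Σh = 59.2, Σg² = 4621.93, Σh² = 709.82, Σgh = 1774
nΣgh − ΣgΣh = 8870 − 8956.96 = -86.96
nΣg² − (Σg)² = 23109.65 − 22891.69 = 217.96; nΣh² − (Σh)² = 3549.1 − 3504.64 = 44.46
r = -86.96 / √(217.96 × 44.46) = -86.96 / 98.4403 ≈ -0.883

-0.883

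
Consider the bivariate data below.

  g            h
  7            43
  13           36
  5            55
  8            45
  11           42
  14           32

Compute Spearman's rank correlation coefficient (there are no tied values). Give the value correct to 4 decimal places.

-0.9429

Rank g: 2, 5, 1, 3, 4, 6
Rank h: 4, 2, 6, 5, 3, 1
d = rank(g) − rank(h): -2, 3, -5, -2, 1, 5; Σd² = 68
ρ = 1 − 6Σd² / [n(n²−1)] = 1 − 6×68 / (6×35) = 1 − 408/210 ≈ -0.9429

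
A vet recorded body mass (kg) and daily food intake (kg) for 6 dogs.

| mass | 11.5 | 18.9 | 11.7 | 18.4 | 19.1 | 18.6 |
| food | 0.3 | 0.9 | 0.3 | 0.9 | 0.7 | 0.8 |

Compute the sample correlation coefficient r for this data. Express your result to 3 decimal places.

n = 6, Σx = 98.2, Σy = 3.9, Σx² = 1675.68, Σy² = 2.93, Σxy = 68.78
nΣxy − ΣxΣy = 412.68 − 382.98 = 29.7
nΣx² − (Σx)² = 10054.08 − 9643.24 = 410.84; nΣy² − (Σy)² = 17.58 − 15.21 = 2.37
r = 29.7 / √(410.84 × 2.37) = 29.7 / 31.2040 ≈ 0.952

0.952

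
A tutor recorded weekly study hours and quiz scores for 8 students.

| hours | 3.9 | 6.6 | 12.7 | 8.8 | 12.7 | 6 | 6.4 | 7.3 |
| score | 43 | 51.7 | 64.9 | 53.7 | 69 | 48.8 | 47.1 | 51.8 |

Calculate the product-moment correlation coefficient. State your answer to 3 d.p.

0.979

n = 8, Σx = 64.4, Σy = 430, Σx² = 589.04, Σy² = 23661.68, Σxy = 3654.39
nΣxy − ΣxΣy = 29235.12 − 27692 = 1543.12
nΣx² − (Σx)² = 4712.32 − 4147.36 = 564.96; nΣy² − (Σy)² = 189293.44 − 184900 = 4393.44
r = 1543.12 / √(564.96 × 4393.44) = 1543.12 / 1575.4739 ≈ 0.979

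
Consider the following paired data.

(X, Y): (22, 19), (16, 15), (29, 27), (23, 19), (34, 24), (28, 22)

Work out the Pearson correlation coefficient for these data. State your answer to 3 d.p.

0.881

n = 6, ΣX = 152, ΣY = 126, ΣX² = 4050, ΣY² = 2736, ΣXY = 3310
nΣXY − ΣXΣY = 19860 − 19152 = 708
nΣX² − (ΣX)² = 24300 − 23104 = 1196; nΣY² − (ΣY)² = 16416 − 15876 = 540
r = 708 / √(1196 × 540) = 708 / 803.6417 ≈ 0.881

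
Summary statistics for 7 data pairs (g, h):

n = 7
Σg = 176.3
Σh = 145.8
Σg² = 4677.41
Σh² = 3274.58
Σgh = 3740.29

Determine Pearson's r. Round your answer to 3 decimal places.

0.287

r = (nΣgh − ΣgΣh) / √[(nΣg² − (Σg)²)(nΣh² − (Σh)²)]
Numerator: 7×3740.29 − 176.3×145.8 = 477.49
Denominator: √[(32741.87 − 31081.69)(22922.06 − 21257.64)] = √[1660.18 × 1664.42] = 1662.2986
r = 477.49 / 1662.2986 ≈ 0.287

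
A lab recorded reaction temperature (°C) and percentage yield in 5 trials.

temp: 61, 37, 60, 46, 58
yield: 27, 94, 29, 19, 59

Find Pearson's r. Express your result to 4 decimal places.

-0.6031

n = 5, Σx = 262, Σy = 228, Σx² = 14170, Σy² = 14248, Σxy = 11161
nΣxy − ΣxΣy = 55805 − 59736 = -3931
nΣx² − (Σx)² = 70850 − 68644 = 2206; nΣy² − (Σy)² = 71240 − 51984 = 19256
r = -3931 / √(2206 × 19256) = -3931 / 6517.5713 ≈ -0.6031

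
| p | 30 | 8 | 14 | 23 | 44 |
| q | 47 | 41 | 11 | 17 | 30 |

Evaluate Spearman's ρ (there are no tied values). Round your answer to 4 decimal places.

Rank p: 4, 1, 2, 3, 5
Rank q: 5, 4, 1, 2, 3
d = rank(p) − rank(q): -1, -3, 1, 1, 2; Σd² = 16
ρ = 1 − 6Σd² / [n(n²−1)] = 1 − 6×16 / (5×24) = 1 − 96/120 ≈ 0.2000

0.2000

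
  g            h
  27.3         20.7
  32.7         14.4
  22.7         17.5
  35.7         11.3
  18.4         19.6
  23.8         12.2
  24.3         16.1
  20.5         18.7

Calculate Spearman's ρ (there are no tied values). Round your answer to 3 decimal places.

-0.548

Rank g: 6, 7, 3, 8, 1, 4, 5, 2
Rank h: 8, 3, 5, 1, 7, 2, 4, 6
d = rank(g) − rank(h): -2, 4, -2, 7, -6, 2, 1, -4; Σd² = 130
ρ = 1 − 6Σd² / [n(n²−1)] = 1 − 6×130 / (8×63) = 1 − 780/504 ≈ -0.548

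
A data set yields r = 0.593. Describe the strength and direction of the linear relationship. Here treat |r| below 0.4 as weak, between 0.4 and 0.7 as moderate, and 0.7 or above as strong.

moderate positive

r = 0.593 > 0 so the relationship is positive.
|r| = 0.593, which falls in the moderate range.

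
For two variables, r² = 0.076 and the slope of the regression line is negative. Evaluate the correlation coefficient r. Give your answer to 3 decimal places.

-0.276

|r| = √0.076 = 0.276
The association is negative, so r = −0.276.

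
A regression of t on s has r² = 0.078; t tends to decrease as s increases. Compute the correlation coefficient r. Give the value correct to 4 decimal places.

-0.2793

|r| = √0.078 = 0.2793
The association is negative, so r = −0.2793.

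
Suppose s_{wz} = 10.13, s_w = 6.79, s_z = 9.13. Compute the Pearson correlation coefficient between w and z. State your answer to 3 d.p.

0.163

r = Cov(w,z) / (s_w · s_z) = 10.13 / (6.79 × 9.13)
  = 10.13 / 61.9927 ≈ 0.163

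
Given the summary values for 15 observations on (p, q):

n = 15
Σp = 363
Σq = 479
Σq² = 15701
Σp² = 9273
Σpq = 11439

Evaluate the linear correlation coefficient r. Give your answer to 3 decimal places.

r = (nΣpq − ΣpΣq) / √[(nΣp² − (Σp)²)(nΣq² − (Σq)²)]
Numerator: 15×11439 − 363×479 = -2292
Denominator: √[(139095 − 131769)(235515 − 229441)] = √[7326 × 6074] = 6670.6914
r = -2292 / 6670.6914 ≈ -0.344

-0.344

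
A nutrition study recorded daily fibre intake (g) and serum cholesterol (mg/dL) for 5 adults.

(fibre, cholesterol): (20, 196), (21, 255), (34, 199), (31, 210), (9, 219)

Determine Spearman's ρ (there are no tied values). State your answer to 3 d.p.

Rank fibre: 2, 3, 5, 4, 1
Rank cholesterol: 1, 5, 2, 3, 4
d = rank(fibre) − rank(cholesterol): 1, -2, 3, 1, -3; Σd² = 24
ρ = 1 − 6Σd² / [n(n²−1)] = 1 − 6×24 / (5×24) = 1 − 144/120 ≈ -0.200

-0.200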